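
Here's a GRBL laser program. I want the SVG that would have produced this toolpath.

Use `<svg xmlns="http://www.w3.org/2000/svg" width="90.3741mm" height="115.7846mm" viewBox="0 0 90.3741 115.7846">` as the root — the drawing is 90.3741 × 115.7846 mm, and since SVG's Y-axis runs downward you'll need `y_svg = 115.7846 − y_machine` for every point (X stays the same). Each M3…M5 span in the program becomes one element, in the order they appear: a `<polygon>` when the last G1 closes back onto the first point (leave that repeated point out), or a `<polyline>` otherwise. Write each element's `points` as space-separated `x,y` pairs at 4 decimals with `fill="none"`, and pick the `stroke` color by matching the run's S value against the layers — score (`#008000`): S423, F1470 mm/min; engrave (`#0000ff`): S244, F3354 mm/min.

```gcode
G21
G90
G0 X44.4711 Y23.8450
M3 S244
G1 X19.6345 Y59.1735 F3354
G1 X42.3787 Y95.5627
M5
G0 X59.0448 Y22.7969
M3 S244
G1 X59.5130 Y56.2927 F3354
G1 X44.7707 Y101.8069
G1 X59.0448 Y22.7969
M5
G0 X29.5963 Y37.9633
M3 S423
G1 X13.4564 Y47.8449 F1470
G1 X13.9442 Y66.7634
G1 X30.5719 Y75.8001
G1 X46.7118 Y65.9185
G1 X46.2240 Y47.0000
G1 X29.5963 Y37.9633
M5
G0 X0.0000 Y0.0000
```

y_svg = 115.7846 − y_m.

[1] S244→`#0000ff` (engrave); open run; points: 44.4711,91.9396 19.6345,56.6111 42.3787,20.2219

[2] S244→`#0000ff` (engrave); closed run; points: 59.0448,92.9877 59.5130,59.4919 44.7707,13.9777

[3] S423→`#008000` (score); closed run; points: 29.5963,77.8213 13.4564,67.9397 13.9442,49.0212 30.5719,39.9845 46.7118,49.8661 46.2240,68.7846

<svg xmlns="http://www.w3.org/2000/svg" width="90.3741mm" height="115.7846mm" viewBox="0 0 90.3741 115.7846">
  <polyline points="44.4711,91.9396 19.6345,56.6111 42.3787,20.2219" fill="none" stroke="#0000ff"/>
  <polygon points="59.0448,92.9877 59.5130,59.4919 44.7707,13.9777" fill="none" stroke="#0000ff"/>
  <polygon points="29.5963,77.8213 13.4564,67.9397 13.9442,49.0212 30.5719,39.9845 46.7118,49.8661 46.2240,68.7846" fill="none" stroke="#008000"/>
</svg>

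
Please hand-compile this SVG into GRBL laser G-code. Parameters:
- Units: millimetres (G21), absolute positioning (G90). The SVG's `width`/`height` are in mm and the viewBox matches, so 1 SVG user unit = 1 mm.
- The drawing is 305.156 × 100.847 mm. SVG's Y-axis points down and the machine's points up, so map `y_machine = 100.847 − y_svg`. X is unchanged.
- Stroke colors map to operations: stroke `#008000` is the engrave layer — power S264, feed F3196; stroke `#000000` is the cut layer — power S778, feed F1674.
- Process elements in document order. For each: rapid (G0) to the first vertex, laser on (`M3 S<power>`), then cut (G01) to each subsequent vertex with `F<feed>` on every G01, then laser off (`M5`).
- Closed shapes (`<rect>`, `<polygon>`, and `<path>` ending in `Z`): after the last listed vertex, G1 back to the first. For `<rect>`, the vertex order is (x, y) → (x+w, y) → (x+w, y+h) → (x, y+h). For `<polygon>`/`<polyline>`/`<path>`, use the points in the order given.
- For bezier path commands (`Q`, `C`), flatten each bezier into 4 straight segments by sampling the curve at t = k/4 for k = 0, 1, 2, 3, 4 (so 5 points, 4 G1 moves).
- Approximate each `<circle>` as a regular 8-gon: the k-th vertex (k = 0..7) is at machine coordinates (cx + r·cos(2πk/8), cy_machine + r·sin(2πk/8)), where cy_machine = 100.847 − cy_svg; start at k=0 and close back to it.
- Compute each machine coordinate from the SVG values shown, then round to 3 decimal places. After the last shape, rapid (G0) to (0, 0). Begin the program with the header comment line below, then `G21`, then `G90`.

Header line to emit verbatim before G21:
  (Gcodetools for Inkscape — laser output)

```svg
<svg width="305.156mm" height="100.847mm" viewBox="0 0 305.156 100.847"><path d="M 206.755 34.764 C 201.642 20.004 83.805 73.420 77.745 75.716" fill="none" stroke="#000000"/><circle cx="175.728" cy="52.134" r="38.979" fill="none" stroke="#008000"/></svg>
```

viewBox `0 0 305.156 100.847` with mm width/height → 1 unit = 1 mm. Flip: y_m = 100.847 − y_svg.

**Shape 1** — `<path>` cubic bezier, stroke `#000000` → cut (S778, F1674). Control points (SVG): P0=(206.755,34.764), P1=(201.642,20.004), P2=(83.805,73.420), P3=(77.745,75.716); sampled at t=k/4. Machine vertices: (206.755,66.083) → (185.292,66.234) → (142.605,52.003) → (99.740,34.574) → (77.745,25.131). Open path.

**Shape 2** — `<circle>` circle, stroke `#008000` → engrave (S264, F3196). Machine vertices: (214.707,48.713) → (203.290,76.275) → (175.728,87.692) → (148.166,76.275) → (136.749,48.713) → (148.166,21.151) → (175.728,9.734) → (203.290,21.151) → (214.707,48.713). Closed: final G1 returns to the first vertex.

(Gcodetools for Inkscape — laser output)
G21
G90
G0 X206.755 Y66.083
M3 S778
G01 X185.292 Y66.234 F1674
G01 X142.605 Y52.003 F1674
G01 X99.740 Y34.574 F1674
G01 X77.745 Y25.131 F1674
M5
G0 X214.707 Y48.713
M3 S264
G01 X203.290 Y76.275 F3196
G01 X175.728 Y87.692 F3196
G01 X148.166 Y76.275 F3196
G01 X136.749 Y48.713 F3196
G01 X148.166 Y21.151 F3196
G01 X175.728 Y9.734 F3196
G01 X203.290 Y21.151 F3196
G01 X214.707 Y48.713 F3196
M5
G0 X0.000 Y0.000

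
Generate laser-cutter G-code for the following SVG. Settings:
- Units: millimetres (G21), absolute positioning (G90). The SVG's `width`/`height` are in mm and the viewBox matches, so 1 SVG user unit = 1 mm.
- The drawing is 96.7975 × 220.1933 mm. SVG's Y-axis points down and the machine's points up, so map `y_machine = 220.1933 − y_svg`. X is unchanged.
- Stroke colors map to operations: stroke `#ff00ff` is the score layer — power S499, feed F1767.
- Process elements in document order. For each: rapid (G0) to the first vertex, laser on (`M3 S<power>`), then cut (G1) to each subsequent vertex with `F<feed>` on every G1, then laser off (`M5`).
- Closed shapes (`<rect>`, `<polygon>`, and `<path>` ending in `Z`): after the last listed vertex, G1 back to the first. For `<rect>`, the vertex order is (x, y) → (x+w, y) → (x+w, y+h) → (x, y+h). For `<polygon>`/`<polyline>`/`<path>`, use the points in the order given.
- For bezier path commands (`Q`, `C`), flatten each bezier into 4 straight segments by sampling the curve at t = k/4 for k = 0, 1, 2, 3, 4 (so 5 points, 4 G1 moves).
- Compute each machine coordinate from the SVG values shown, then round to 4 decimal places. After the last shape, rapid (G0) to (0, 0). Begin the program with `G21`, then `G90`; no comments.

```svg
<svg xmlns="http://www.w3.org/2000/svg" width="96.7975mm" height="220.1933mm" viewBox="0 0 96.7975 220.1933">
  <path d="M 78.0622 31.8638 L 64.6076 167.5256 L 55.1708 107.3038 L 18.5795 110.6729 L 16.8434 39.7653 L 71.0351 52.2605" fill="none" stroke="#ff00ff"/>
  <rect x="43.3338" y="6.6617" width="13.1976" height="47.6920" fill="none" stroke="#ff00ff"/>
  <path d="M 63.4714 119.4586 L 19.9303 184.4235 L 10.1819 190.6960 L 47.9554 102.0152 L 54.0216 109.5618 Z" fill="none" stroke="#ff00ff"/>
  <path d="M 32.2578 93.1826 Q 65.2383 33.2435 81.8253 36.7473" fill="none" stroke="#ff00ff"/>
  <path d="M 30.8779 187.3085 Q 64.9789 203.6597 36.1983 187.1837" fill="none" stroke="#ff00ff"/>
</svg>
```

Since the viewBox matches the mm dimensions, user units are millimetres directly. The only transform is the Y-flip y_m = 220.1933 − y_svg.

Shape 1 is a open polyline drawn with `<path>`. Its stroke #ff00ff means score at S499, F1767. After flipping Y the toolpath is (78.0622,188.3295) → (64.6076,52.6677) → (55.1708,112.8895) → (18.5795,109.5204) → (16.8434,180.4280) → (71.0351,167.9328).

Shape 2 is a rectangle drawn with `<rect>`. Its stroke #ff00ff means score at S499, F1767. After flipping Y the toolpath is (43.3338,213.5316) → (56.5314,213.5316) → (56.5314,165.8396) → (43.3338,165.8396) → (43.3338,213.5316), returning to the start.

Shape 3 is a closed polygon drawn with `<path>`. Its stroke #ff00ff means score at S499, F1767. After flipping Y the toolpath is (63.4714,100.7347) → (19.9303,35.7698) → (10.1819,29.4973) → (47.9554,118.1781) → (54.0216,110.6315) → (63.4714,100.7347), returning to the start.

Shape 4 is a quadratic bezier drawn with `<path>`. Its stroke #ff00ff means score at S499, F1767. After flipping Y the toolpath is (32.2578,127.0107) → (47.7235,153.0151) → (61.1399,171.0891) → (72.5072,181.2327) → (81.8253,183.4460).

Shape 5 is a quadratic bezier drawn with `<path>`. Its stroke #ff00ff means score at S499, F1767. After flipping Y the toolpath is (30.8779,32.8848) → (43.9983,26.7609) → (49.2585,24.7404) → (46.6585,26.8233) → (36.1983,33.0096).

G21
G90
G0 X78.0622 Y188.3295
M3 S499
G1 X64.6076 Y52.6677 F1767
G1 X55.1708 Y112.8895 F1767
G1 X18.5795 Y109.5204 F1767
G1 X16.8434 Y180.4280 F1767
G1 X71.0351 Y167.9328 F1767
M5
G0 X43.3338 Y213.5316
M3 S499
G1 X56.5314 Y213.5316 F1767
G1 X56.5314 Y165.8396 F1767
G1 X43.3338 Y165.8396 F1767
G1 X43.3338 Y213.5316 F1767
M5
G0 X63.4714 Y100.7347
M3 S499
G1 X19.9303 Y35.7698 F1767
G1 X10.1819 Y29.4973 F1767
G1 X47.9554 Y118.1781 F1767
G1 X54.0216 Y110.6315 F1767
G1 X63.4714 Y100.7347 F1767
M5
G0 X32.2578 Y127.0107
M3 S499
G1 X47.7235 Y153.0151 F1767
G1 X61.1399 Y171.0891 F1767
G1 X72.5072 Y181.2327 F1767
G1 X81.8253 Y183.4460 F1767
M5
G0 X30.8779 Y32.8848
M3 S499
G1 X43.9983 Y26.7609 F1767
G1 X49.2585 Y24.7404 F1767
G1 X46.6585 Y26.8233 F1767
G1 X36.1983 Y33.0096 F1767
M5
G0 X0.0000 Y0.0000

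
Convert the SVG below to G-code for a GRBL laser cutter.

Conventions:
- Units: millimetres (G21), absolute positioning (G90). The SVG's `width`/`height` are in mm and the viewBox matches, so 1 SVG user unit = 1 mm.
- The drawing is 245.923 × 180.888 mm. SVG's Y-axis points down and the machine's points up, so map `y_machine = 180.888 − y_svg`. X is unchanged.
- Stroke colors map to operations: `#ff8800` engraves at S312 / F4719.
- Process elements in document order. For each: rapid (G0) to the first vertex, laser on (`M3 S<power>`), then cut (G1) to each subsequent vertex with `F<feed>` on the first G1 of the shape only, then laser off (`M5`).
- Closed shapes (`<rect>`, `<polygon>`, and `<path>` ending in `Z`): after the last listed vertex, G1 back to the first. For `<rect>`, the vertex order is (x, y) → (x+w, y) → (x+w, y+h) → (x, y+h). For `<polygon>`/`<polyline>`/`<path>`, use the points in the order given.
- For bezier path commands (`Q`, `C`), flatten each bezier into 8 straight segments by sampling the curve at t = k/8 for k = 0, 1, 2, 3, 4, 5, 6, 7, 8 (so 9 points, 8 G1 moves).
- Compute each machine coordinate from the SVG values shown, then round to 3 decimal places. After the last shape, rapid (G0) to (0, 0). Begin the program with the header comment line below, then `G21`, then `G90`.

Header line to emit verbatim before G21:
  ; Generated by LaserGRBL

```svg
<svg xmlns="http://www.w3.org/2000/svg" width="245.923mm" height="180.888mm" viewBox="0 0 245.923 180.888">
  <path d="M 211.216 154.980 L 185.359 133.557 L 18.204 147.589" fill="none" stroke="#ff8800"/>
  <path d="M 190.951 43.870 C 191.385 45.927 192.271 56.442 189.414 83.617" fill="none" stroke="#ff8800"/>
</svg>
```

; Generated by LaserGRBL
G21
G90
G0 X211.216 Y25.908
M3 S312
G1 X185.359 Y47.331 F4719
G1 X18.204 Y33.299
M5
G0 X190.951 Y137.018
M3 S312
G1 X191.127 Y135.834 F4719
G1 X191.296 Y133.761
G1 X191.409 Y130.703
G1 X191.417 Y126.564
G1 X191.270 Y121.247
G1 X190.920 Y114.657
G1 X190.318 Y106.697
G1 X189.414 Y97.271
M5
G0 X0.000 Y0.000

Since the viewBox matches the mm dimensions, user units are millimetres directly. The only transform is the Y-flip y_m = 180.888 − y_svg.

Shape 1 is a open polyline drawn with `<path>`. Its stroke #ff8800 means engrave at S312, F4719. After flipping Y the toolpath is (211.216,25.908) → (185.359,47.331) → (18.204,33.299).

Shape 2 is a cubic bezier drawn with `<path>`. Its stroke #ff8800 means engrave at S312, F4719. After flipping Y the toolpath is (190.951,137.018) → (191.127,135.834) → (191.296,133.761) → (191.409,130.703) → (191.417,126.564) → (191.270,121.247) → (190.920,114.657) → (190.318,106.697) → (189.414,97.271).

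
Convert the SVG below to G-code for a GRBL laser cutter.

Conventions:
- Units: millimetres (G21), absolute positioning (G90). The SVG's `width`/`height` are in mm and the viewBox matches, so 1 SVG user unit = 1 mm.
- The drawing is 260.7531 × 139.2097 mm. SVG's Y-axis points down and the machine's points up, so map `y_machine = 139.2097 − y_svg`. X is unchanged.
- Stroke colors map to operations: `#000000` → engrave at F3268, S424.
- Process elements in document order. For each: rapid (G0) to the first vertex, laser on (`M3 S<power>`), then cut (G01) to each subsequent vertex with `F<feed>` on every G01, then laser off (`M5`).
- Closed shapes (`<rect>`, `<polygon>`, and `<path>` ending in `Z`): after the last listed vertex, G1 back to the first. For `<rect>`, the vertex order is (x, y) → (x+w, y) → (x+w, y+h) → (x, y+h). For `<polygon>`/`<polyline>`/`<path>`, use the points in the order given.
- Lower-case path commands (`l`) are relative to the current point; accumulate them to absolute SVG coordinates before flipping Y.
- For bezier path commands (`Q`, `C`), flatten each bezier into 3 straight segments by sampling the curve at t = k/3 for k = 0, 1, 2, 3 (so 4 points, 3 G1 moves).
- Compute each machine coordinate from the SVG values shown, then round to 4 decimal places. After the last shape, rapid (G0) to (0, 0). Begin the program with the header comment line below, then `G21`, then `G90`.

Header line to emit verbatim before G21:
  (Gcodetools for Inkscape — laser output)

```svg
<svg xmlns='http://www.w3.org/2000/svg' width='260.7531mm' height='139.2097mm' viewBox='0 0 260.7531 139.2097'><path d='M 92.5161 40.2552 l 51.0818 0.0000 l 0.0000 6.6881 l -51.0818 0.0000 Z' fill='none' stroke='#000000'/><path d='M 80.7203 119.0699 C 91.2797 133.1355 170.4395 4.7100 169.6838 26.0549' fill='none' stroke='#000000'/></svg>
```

1 u = 1 mm; y_m = 139.2097 − y.

[1] `<path>` rectangle, #000000→engrave S424 F3268: (92.5161,98.9545) → (143.5979,98.9545) → (143.5979,92.2664) → (92.5161,92.2664) → (92.5161,98.9545) (closed)

[2] `<path>` cubic bezier, #000000→engrave S424 F3268: (80.7203,20.1398) → (108.6459,42.7467) → (149.3016,95.4007) → (169.6838,113.1548)

(Gcodetools for Inkscape — laser output)
G21
G90
G0 X92.5161 Y98.9545
M3 S424
G01 X143.5979 Y98.9545 F3268
G01 X143.5979 Y92.2664 F3268
G01 X92.5161 Y92.2664 F3268
G01 X92.5161 Y98.9545 F3268
M5
G0 X80.7203 Y20.1398
M3 S424
G01 X108.6459 Y42.7467 F3268
G01 X149.3016 Y95.4007 F3268
G01 X169.6838 Y113.1548 F3268
M5
G0 X0.0000 Y0.0000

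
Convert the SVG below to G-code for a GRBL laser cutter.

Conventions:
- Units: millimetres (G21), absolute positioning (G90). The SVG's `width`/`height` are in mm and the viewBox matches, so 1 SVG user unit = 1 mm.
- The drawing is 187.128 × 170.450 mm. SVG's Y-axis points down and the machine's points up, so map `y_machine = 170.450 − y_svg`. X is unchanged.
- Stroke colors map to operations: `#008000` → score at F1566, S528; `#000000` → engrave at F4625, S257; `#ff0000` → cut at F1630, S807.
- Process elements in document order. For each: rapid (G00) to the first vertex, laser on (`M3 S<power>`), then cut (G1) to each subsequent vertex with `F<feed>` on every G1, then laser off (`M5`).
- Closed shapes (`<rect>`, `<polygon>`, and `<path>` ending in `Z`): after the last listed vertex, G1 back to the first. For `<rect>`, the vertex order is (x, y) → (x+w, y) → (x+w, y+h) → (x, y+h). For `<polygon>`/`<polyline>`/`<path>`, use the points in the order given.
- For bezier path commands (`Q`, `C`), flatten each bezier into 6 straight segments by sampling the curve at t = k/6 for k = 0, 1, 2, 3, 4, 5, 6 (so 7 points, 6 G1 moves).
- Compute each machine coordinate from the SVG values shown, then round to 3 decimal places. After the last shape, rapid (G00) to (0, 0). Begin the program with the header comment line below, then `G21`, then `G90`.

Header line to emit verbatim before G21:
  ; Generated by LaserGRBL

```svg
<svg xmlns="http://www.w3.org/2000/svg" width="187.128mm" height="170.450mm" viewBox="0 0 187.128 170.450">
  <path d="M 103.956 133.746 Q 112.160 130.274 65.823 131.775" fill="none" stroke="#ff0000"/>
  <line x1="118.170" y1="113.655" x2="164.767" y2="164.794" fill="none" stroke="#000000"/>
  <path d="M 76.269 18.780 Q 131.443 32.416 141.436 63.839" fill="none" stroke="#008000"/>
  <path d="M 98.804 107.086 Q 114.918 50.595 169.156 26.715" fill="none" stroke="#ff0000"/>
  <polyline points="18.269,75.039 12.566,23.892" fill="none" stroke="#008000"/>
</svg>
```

viewBox `0 0 187.128 170.450` with mm width/height → 1 unit = 1 mm. Flip: y_m = 170.450 − y_svg.

**Shape 1** — `<path>` quadratic bezier, stroke `#ff0000` → cut (S807, F1630). Control points (SVG): P0=(103.956,133.746), P1=(112.160,130.274), P2=(65.823,131.775); sampled at t=k/6. Machine vertices: (103.956,36.704) → (105.176,37.723) → (103.365,38.466) → (98.525,38.933) → (90.654,39.123) → (79.754,39.037) → (65.823,38.675). Open path.

**Shape 2** — `<line>` line segment, stroke `#000000` → engrave (S257, F4625). Machine vertices: (118.170,56.795) → (164.767,5.656). Open path.

**Shape 3** — `<path>` quadratic bezier, stroke `#008000` → score (S528, F1566). Control points (SVG): P0=(76.269,18.780), P1=(131.443,32.416), P2=(141.436,63.839); sampled at t=k/6. Machine vertices: (76.269,151.670) → (93.405,146.631) → (108.032,140.603) → (120.148,133.587) → (129.754,125.583) → (136.850,116.591) → (141.436,106.611). Open path.

**Shape 4** — `<path>` quadratic bezier, stroke `#ff0000` → cut (S807, F1630). Control points (SVG): P0=(98.804,107.086), P1=(114.918,50.595), P2=(169.156,26.715); sampled at t=k/6. Machine vertices: (98.804,63.364) → (105.234,81.288) → (113.783,97.401) → (124.449,111.702) → (137.233,124.192) → (152.136,134.869) → (169.156,143.735). Open path.

**Shape 5** — `<polyline>` line segment, stroke `#008000` → score (S528, F1566). Machine vertices: (18.269,95.411) → (12.566,146.558). Open path.

; Generated by LaserGRBL
G21
G90
G00 X103.956 Y36.704
M3 S807
G1 X105.176 Y37.723 F1630
G1 X103.365 Y38.466 F1630
G1 X98.525 Y38.933 F1630
G1 X90.654 Y39.123 F1630
G1 X79.754 Y39.037 F1630
G1 X65.823 Y38.675 F1630
M5
G00 X118.170 Y56.795
M3 S257
G1 X164.767 Y5.656 F4625
M5
G00 X76.269 Y151.670
M3 S528
G1 X93.405 Y146.631 F1566
G1 X108.032 Y140.603 F1566
G1 X120.148 Y133.587 F1566
G1 X129.754 Y125.583 F1566
G1 X136.850 Y116.591 F1566
G1 X141.436 Y106.611 F1566
M5
G00 X98.804 Y63.364
M3 S807
G1 X105.234 Y81.288 F1630
G1 X113.783 Y97.401 F1630
G1 X124.449 Y111.702 F1630
G1 X137.233 Y124.192 F1630
G1 X152.136 Y134.869 F1630
G1 X169.156 Y143.735 F1630
M5
G00 X18.269 Y95.411
M3 S528
G1 X12.566 Y146.558 F1566
M5
G00 X0.000 Y0.000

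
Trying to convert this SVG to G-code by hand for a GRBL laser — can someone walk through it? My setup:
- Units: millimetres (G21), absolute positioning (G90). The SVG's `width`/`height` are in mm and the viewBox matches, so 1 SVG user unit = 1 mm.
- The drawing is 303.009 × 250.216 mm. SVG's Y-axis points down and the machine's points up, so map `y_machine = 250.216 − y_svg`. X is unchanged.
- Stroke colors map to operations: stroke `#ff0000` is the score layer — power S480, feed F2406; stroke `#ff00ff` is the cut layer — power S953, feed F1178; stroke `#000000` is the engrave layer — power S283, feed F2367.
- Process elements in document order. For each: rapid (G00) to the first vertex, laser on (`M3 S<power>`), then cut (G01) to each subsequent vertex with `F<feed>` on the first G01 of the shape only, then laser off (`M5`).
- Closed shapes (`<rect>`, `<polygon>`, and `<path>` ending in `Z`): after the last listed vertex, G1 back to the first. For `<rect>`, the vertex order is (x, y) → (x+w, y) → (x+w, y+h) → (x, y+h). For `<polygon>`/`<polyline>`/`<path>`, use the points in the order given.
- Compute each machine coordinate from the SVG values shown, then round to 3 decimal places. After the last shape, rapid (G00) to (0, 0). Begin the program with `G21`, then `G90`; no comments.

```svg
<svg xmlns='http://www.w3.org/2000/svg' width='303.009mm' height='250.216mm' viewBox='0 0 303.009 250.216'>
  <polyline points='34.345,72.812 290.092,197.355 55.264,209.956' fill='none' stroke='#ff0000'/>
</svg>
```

Since the viewBox matches the mm dimensions, user units are millimetres directly. The only transform is the Y-flip y_m = 250.216 − y_svg.

Shape 1 is a open polyline drawn with `<polyline>`. Its stroke #ff0000 means score at S480, F2406. After flipping Y the toolpath is (34.345,177.404) → (290.092,52.861) → (55.264,40.260).

G21
G90
G00 X34.345 Y177.404
M3 S480
G01 X290.092 Y52.861 F2406
G01 X55.264 Y40.260
M5
G00 X0.000 Y0.000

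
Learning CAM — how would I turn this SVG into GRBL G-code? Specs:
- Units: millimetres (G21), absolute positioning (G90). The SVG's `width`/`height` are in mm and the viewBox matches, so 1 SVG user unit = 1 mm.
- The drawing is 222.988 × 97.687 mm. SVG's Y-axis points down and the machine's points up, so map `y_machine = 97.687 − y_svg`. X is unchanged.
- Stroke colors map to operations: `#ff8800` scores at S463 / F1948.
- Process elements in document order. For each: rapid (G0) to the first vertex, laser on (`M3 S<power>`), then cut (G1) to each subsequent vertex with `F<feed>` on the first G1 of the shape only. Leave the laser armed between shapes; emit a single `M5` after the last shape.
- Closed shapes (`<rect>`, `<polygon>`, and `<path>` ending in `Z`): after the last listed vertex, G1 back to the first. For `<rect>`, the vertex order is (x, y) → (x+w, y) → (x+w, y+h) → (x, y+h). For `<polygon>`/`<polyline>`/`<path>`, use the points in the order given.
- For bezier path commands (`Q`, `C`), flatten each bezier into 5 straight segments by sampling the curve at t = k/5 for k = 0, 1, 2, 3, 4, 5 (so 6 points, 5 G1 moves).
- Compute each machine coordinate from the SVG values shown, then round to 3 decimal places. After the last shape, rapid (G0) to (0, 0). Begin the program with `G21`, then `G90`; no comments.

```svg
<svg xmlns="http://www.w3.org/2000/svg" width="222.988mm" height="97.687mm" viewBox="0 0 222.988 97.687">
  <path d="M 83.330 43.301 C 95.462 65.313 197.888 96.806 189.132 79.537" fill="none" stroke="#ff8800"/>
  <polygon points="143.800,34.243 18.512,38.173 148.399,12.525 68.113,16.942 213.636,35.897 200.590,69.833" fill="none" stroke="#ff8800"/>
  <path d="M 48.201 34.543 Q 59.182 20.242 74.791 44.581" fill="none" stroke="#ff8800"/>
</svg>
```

G21
G90
G0 X83.330 Y54.386
M3 S463
G1 X99.833 Y40.507 F1948
G1 X128.335 Y27.148
G1 X159.166 Y17.105
G1 X182.656 Y13.174
G1 X189.132 Y18.150
G0 X143.800 Y63.444
M3 S463
G1 X18.512 Y59.514 F1948
G1 X148.399 Y85.162
G1 X68.113 Y80.745
G1 X213.636 Y61.790
G1 X200.590 Y27.854
G1 X143.800 Y63.444
G0 X48.201 Y63.144
M3 S463
G1 X52.779 Y67.319 F1948
G1 X57.726 Y68.402
G1 X63.044 Y66.395
G1 X68.733 Y61.296
G1 X74.791 Y53.106
M5
G0 X0.000 Y0.000

Since the viewBox matches the mm dimensions, user units are millimetres directly. The only transform is the Y-flip y_m = 97.687 − y_svg.

Shape 1 is a cubic bezier drawn with `<path>`. Its stroke #ff8800 means score at S463, F1948. After flipping Y the toolpath is (83.330,54.386) → (99.833,40.507) → (128.335,27.148) → (159.166,17.105) → (182.656,13.174) → (189.132,18.150).

Shape 2 is a closed polygon drawn with `<polygon>`. Its stroke #ff8800 means score at S463, F1948. After flipping Y the toolpath is (143.800,63.444) → (18.512,59.514) → (148.399,85.162) → (68.113,80.745) → (213.636,61.790) → (200.590,27.854) → (143.800,63.444), returning to the start.

Shape 3 is a quadratic bezier drawn with `<path>`. Its stroke #ff8800 means score at S463, F1948. After flipping Y the toolpath is (48.201,63.144) → (52.779,67.319) → (57.726,68.402) → (63.044,66.395) → (68.733,61.296) → (74.791,53.106).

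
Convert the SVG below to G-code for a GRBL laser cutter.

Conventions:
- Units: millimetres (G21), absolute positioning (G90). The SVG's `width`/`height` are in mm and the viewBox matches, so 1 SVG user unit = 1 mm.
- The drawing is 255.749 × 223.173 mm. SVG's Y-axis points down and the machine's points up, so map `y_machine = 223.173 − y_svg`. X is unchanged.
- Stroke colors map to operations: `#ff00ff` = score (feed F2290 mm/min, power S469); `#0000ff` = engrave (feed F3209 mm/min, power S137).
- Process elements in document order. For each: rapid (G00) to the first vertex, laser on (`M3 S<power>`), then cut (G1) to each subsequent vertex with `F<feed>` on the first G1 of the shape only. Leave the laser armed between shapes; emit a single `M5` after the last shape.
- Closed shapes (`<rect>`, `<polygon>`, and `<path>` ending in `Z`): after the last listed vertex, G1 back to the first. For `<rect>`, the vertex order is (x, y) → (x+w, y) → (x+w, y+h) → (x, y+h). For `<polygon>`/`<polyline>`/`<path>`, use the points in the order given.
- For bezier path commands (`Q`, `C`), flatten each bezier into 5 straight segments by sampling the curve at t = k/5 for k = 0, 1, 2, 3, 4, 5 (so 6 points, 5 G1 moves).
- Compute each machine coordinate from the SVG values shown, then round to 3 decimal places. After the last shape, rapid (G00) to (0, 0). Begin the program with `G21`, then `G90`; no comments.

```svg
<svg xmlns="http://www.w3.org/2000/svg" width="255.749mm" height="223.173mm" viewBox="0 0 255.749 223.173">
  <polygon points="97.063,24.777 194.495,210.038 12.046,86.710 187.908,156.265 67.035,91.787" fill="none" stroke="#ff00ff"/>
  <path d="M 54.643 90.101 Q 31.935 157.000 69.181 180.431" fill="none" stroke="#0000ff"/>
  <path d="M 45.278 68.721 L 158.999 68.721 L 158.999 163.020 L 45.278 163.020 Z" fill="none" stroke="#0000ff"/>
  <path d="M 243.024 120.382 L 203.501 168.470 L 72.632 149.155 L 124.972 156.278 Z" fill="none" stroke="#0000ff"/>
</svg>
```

viewBox `0 0 255.749 223.173` with mm width/height → 1 unit = 1 mm. Flip: y_m = 223.173 − y_svg.

**Shape 1** — `<polygon>` closed polygon, stroke `#ff00ff` → score (S469, F2290). Machine vertices: (97.063,198.396) → (194.495,13.135) → (12.046,136.463) → (187.908,66.908) → (67.035,131.386) → (97.063,198.396). Closed: final G1 returns to the first vertex.

**Shape 2** — `<path>` quadratic bezier, stroke `#0000ff` → engrave (S137, F3209). Control points (SVG): P0=(54.643,90.101), P1=(31.935,157.000), P2=(69.181,180.431); sampled at t=k/5. Machine vertices: (54.643,133.072) → (47.958,108.051) → (46.069,86.508) → (48.977,68.442) → (56.681,53.853) → (69.181,42.742). Open path.

**Shape 3** — `<path>` rectangle, stroke `#0000ff` → engrave (S137, F3209). Machine vertices: (45.278,154.452) → (158.999,154.452) → (158.999,60.153) → (45.278,60.153) → (45.278,154.452). Closed: final G1 returns to the first vertex.

**Shape 4** — `<path>` closed polygon, stroke `#0000ff` → engrave (S137, F3209). Machine vertices: (243.024,102.791) → (203.501,54.703) → (72.632,74.018) → (124.972,66.895) → (243.024,102.791). Closed: final G1 returns to the first vertex.

G21
G90
G00 X97.063 Y198.396
M3 S469
G1 X194.495 Y13.135 F2290
G1 X12.046 Y136.463
G1 X187.908 Y66.908
G1 X67.035 Y131.386
G1 X97.063 Y198.396
G00 X54.643 Y133.072
M3 S137
G1 X47.958 Y108.051 F3209
G1 X46.069 Y86.508
G1 X48.977 Y68.442
G1 X56.681 Y53.853
G1 X69.181 Y42.742
G00 X45.278 Y154.452
M3 S137
G1 X158.999 Y154.452 F3209
G1 X158.999 Y60.153
G1 X45.278 Y60.153
G1 X45.278 Y154.452
G00 X243.024 Y102.791
M3 S137
G1 X203.501 Y54.703 F3209
G1 X72.632 Y74.018
G1 X124.972 Y66.895
G1 X243.024 Y102.791
M5
G00 X0.000 Y0.000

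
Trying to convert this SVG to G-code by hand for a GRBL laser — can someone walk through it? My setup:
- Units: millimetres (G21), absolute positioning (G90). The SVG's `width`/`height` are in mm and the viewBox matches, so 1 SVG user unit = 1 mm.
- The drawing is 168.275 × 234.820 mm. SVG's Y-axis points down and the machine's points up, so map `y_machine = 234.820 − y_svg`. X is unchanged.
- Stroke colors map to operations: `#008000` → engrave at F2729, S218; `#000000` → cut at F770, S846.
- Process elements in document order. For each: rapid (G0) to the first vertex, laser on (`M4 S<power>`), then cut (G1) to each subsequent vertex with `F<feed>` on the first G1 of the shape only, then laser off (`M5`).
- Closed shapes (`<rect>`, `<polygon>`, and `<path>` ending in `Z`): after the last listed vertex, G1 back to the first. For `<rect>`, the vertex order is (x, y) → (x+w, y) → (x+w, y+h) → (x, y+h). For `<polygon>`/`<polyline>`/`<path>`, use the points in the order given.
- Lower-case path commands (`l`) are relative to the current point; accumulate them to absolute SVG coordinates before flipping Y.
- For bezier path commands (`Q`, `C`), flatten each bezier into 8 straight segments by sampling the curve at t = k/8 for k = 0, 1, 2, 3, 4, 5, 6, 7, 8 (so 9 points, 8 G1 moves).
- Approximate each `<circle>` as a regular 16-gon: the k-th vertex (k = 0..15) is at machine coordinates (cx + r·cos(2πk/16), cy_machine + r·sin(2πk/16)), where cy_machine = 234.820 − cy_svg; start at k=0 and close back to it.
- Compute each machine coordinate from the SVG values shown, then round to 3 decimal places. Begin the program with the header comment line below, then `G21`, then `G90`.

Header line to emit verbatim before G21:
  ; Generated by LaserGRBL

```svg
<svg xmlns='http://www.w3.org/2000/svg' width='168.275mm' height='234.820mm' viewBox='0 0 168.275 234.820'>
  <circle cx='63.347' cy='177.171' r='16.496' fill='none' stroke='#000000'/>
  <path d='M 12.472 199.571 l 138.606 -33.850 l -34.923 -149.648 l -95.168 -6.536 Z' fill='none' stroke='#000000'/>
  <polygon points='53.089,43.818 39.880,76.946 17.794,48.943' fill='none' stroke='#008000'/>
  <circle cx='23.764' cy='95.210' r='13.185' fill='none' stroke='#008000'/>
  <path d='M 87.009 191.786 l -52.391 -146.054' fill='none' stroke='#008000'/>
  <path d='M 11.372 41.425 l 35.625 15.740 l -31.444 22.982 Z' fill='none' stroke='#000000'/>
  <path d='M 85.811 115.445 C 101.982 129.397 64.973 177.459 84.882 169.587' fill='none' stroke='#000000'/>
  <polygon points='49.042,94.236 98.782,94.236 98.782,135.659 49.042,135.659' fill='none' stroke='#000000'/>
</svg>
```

Since the viewBox matches the mm dimensions, user units are millimetres directly. The only transform is the Y-flip y_m = 234.820 − y_svg.

Shape 1 is a circle drawn with `<circle>`. Its stroke #000000 means cut at S846, F770. After flipping Y the toolpath is (79.843,57.649) → (78.587,63.962) → (75.011,69.313) → (69.660,72.889) → (63.347,74.145) → (57.034,72.889) → (51.683,69.313) → (48.107,63.962) → (46.851,57.649) → (48.107,51.336) → (51.683,45.985) → (57.034,42.409) → (63.347,41.153) → (69.660,42.409) → (75.011,45.985) → (78.587,51.336) → (79.843,57.649), returning to the start.

Shape 2 is a closed polygon drawn with `<path>`. Its stroke #000000 means cut at S846, F770. After flipping Y the toolpath is (12.472,35.249) → (151.078,69.099) → (116.155,218.747) → (20.987,225.283) → (12.472,35.249), returning to the start.

Shape 3 is a regular polygon drawn with `<polygon>`. Its stroke #008000 means engrave at S218, F2729. After flipping Y the toolpath is (53.089,191.002) → (39.880,157.874) → (17.794,185.877) → (53.089,191.002), returning to the start.

Shape 4 is a circle drawn with `<circle>`. Its stroke #008000 means engrave at S218, F2729. After flipping Y the toolpath is (36.949,139.610) → (35.945,144.656) → (33.087,148.933) → (28.810,151.791) → (23.764,152.795) → (18.718,151.791) → (14.441,148.933) → (11.583,144.656) → (10.579,139.610) → (11.583,134.564) → (14.441,130.287) → (18.718,127.429) → (23.764,126.425) → (28.810,127.429) → (33.087,130.287) → (35.945,134.564) → (36.949,139.610), returning to the start.

Shape 5 is a line segment drawn with `<path>`. Its stroke #008000 means engrave at S218, F2729. After flipping Y the toolpath is (87.009,43.034) → (34.618,189.088).

Shape 6 is a regular polygon drawn with `<path>`. Its stroke #000000 means cut at S846, F770. After flipping Y the toolpath is (11.372,193.395) → (46.997,177.655) → (15.553,154.673) → (11.372,193.395), returning to the start.

Shape 7 is a cubic bezier drawn with `<path>`. Its stroke #000000 means cut at S846, F770. After flipping Y the toolpath is (85.811,119.375) → (89.597,112.720) → (89.688,103.922) → (87.374,94.037) → (83.945,84.120) → (80.691,75.226) → (78.902,68.410) → (79.869,64.727) → (84.882,65.233).

Shape 8 is a rectangle drawn with `<polygon>`. Its stroke #000000 means cut at S846, F770. After flipping Y the toolpath is (49.042,140.584) → (98.782,140.584) → (98.782,99.161) → (49.042,99.161) → (49.042,140.584), returning to the start.

; Generated by LaserGRBL
G21
G90
G0 X79.843 Y57.649
M4 S846
G1 X78.587 Y63.962 F770
G1 X75.011 Y69.313
G1 X69.660 Y72.889
G1 X63.347 Y74.145
G1 X57.034 Y72.889
G1 X51.683 Y69.313
G1 X48.107 Y63.962
G1 X46.851 Y57.649
G1 X48.107 Y51.336
G1 X51.683 Y45.985
G1 X57.034 Y42.409
G1 X63.347 Y41.153
G1 X69.660 Y42.409
G1 X75.011 Y45.985
G1 X78.587 Y51.336
G1 X79.843 Y57.649
M5
G0 X12.472 Y35.249
M4 S846
G1 X151.078 Y69.099 F770
G1 X116.155 Y218.747
G1 X20.987 Y225.283
G1 X12.472 Y35.249
M5
G0 X53.089 Y191.002
M4 S218
G1 X39.880 Y157.874 F2729
G1 X17.794 Y185.877
G1 X53.089 Y191.002
M5
G0 X36.949 Y139.610
M4 S218
G1 X35.945 Y144.656 F2729
G1 X33.087 Y148.933
G1 X28.810 Y151.791
G1 X23.764 Y152.795
G1 X18.718 Y151.791
G1 X14.441 Y148.933
G1 X11.583 Y144.656
G1 X10.579 Y139.610
G1 X11.583 Y134.564
G1 X14.441 Y130.287
G1 X18.718 Y127.429
G1 X23.764 Y126.425
G1 X28.810 Y127.429
G1 X33.087 Y130.287
G1 X35.945 Y134.564
G1 X36.949 Y139.610
M5
G0 X87.009 Y43.034
M4 S218
G1 X34.618 Y189.088 F2729
M5
G0 X11.372 Y193.395
M4 S846
G1 X46.997 Y177.655 F770
G1 X15.553 Y154.673
G1 X11.372 Y193.395
M5
G0 X85.811 Y119.375
M4 S846
G1 X89.597 Y112.720 F770
G1 X89.688 Y103.922
G1 X87.374 Y94.037
G1 X83.945 Y84.120
G1 X80.691 Y75.226
G1 X78.902 Y68.410
G1 X79.869 Y64.727
G1 X84.882 Y65.233
M5
G0 X49.042 Y140.584
M4 S846
G1 X98.782 Y140.584 F770
G1 X98.782 Y99.161
G1 X49.042 Y99.161
G1 X49.042 Y140.584
M5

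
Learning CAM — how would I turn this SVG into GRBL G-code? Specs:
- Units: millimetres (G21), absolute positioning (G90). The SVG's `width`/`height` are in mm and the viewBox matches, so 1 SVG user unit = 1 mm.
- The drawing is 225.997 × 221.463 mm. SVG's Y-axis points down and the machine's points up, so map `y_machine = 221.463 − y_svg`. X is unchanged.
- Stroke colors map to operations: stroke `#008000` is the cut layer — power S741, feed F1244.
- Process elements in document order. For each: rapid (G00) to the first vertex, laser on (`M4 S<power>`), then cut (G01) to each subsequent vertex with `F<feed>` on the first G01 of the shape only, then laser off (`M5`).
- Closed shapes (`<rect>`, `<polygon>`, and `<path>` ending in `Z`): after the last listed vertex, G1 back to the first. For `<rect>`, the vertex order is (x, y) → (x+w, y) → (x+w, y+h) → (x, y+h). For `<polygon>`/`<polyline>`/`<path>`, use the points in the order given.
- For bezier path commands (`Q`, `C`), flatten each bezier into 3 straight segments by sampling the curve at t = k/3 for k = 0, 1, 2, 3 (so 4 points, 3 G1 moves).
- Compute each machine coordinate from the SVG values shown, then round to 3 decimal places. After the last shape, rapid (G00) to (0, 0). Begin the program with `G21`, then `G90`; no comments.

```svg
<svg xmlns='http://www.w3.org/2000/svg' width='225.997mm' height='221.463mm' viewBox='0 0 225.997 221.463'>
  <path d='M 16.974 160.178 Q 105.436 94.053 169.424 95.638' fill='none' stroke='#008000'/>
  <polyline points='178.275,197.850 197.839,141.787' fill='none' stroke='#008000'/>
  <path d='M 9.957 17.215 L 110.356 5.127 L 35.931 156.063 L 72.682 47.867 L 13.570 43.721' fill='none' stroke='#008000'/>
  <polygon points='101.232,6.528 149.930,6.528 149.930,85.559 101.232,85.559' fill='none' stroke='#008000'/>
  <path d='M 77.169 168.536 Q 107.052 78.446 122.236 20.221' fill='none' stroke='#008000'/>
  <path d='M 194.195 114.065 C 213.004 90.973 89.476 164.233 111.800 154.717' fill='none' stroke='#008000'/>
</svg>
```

G21
G90
G00 X16.974 Y61.285
M4 S741
G01 X73.229 Y97.845 F1244
G01 X124.046 Y119.358
G01 X169.424 Y125.825
M5
G00 X178.275 Y23.613
M4 S741
G01 X197.839 Y79.676 F1244
M5
G00 X9.957 Y204.248
M4 S741
G01 X110.356 Y216.336 F1244
G01 X35.931 Y65.400
G01 X72.682 Y173.596
G01 X13.570 Y177.742
M5
G00 X101.232 Y214.935
M4 S741
G01 X149.930 Y214.935 F1244
G01 X149.930 Y135.904
G01 X101.232 Y135.904
G01 X101.232 Y214.935
M5
G00 X77.169 Y52.927
M4 S741
G01 X95.458 Y109.446 F1244
G01 X110.480 Y158.885
G01 X122.236 Y201.242
M5
G00 X194.195 Y107.398
M4 S741
G01 X176.232 Y105.007 F1244
G01 X127.420 Y78.188
G01 X111.800 Y66.746
M5
G00 X0.000 Y0.000

Since the viewBox matches the mm dimensions, user units are millimetres directly. The only transform is the Y-flip y_m = 221.463 − y_svg.

Shape 1 is a quadratic bezier drawn with `<path>`. Its stroke #008000 means cut at S741, F1244. After flipping Y the toolpath is (16.974,61.285) → (73.229,97.845) → (124.046,119.358) → (169.424,125.825).

Shape 2 is a line segment drawn with `<polyline>`. Its stroke #008000 means cut at S741, F1244. After flipping Y the toolpath is (178.275,23.613) → (197.839,79.676).

Shape 3 is a open polyline drawn with `<path>`. Its stroke #008000 means cut at S741, F1244. After flipping Y the toolpath is (9.957,204.248) → (110.356,216.336) → (35.931,65.400) → (72.682,173.596) → (13.570,177.742).

Shape 4 is a rectangle drawn with `<polygon>`. Its stroke #008000 means cut at S741, F1244. After flipping Y the toolpath is (101.232,214.935) → (149.930,214.935) → (149.930,135.904) → (101.232,135.904) → (101.232,214.935), returning to the start.

Shape 5 is a quadratic bezier drawn with `<path>`. Its stroke #008000 means cut at S741, F1244. After flipping Y the toolpath is (77.169,52.927) → (95.458,109.446) → (110.480,158.885) → (122.236,201.242).

Shape 6 is a cubic bezier drawn with `<path>`. Its stroke #008000 means cut at S741, F1244. After flipping Y the toolpath is (194.195,107.398) → (176.232,105.007) → (127.420,78.188) → (111.800,66.746).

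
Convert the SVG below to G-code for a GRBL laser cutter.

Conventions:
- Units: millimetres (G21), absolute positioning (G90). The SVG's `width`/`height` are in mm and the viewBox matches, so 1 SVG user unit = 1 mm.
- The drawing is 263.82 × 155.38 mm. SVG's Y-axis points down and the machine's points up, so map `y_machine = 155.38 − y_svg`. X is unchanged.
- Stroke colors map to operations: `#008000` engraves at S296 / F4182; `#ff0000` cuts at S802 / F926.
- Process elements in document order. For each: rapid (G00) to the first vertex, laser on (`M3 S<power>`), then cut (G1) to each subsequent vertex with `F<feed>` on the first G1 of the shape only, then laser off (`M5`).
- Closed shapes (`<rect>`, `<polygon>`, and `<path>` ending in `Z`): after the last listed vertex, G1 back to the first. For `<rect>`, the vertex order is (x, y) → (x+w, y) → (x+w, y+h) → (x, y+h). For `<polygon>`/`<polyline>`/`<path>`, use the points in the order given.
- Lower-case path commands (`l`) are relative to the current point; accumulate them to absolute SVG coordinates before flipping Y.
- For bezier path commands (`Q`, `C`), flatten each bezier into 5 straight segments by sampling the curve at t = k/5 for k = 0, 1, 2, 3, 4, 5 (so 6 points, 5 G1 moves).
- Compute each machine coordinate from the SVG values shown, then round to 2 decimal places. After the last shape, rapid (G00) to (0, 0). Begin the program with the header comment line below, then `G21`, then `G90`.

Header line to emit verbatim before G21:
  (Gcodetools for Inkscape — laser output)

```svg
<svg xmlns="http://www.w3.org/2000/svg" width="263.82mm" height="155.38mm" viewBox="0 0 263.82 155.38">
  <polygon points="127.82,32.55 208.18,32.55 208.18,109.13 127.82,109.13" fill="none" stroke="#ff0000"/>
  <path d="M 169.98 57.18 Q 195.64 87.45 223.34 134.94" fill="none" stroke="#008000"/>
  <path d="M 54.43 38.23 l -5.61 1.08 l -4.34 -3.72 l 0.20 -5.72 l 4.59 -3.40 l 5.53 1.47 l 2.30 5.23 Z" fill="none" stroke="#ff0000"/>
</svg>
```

viewBox `0 0 263.82 155.38` with mm width/height → 1 unit = 1 mm. Flip: y_m = 155.38 − y_svg.

**Shape 1** — `<polygon>` rectangle, stroke `#ff0000` → cut (S802, F926). Machine vertices: (127.82,122.83) → (208.18,122.83) → (208.18,46.25) → (127.82,46.25) → (127.82,122.83). Closed: final G1 returns to the first vertex.

**Shape 2** — `<path>` quadratic bezier, stroke `#008000` → engrave (S296, F4182). Control points (SVG): P0=(169.98,57.18), P1=(195.64,87.45), P2=(223.34,134.94); sampled at t=k/5. Machine vertices: (169.98,98.20) → (180.33,85.40) → (190.83,71.23) → (201.51,55.68) → (212.34,38.75) → (223.34,20.44). Open path.

**Shape 3** — `<path>` regular polygon, stroke `#ff0000` → cut (S802, F926). Machine vertices: (54.43,117.15) → (48.82,116.07) → (44.48,119.79) → (44.68,125.51) → (49.27,128.91) → (54.80,127.44) → (57.10,122.21) → (54.43,117.15). Closed: final G1 returns to the first vertex.

(Gcodetools for Inkscape — laser output)
G21
G90
G00 X127.82 Y122.83
M3 S802
G1 X208.18 Y122.83 F926
G1 X208.18 Y46.25
G1 X127.82 Y46.25
G1 X127.82 Y122.83
M5
G00 X169.98 Y98.20
M3 S296
G1 X180.33 Y85.40 F4182
G1 X190.83 Y71.23
G1 X201.51 Y55.68
G1 X212.34 Y38.75
G1 X223.34 Y20.44
M5
G00 X54.43 Y117.15
M3 S802
G1 X48.82 Y116.07 F926
G1 X44.48 Y119.79
G1 X44.68 Y125.51
G1 X49.27 Y128.91
G1 X54.80 Y127.44
G1 X57.10 Y122.21
G1 X54.43 Y117.15
M5
G00 X0.00 Y0.00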